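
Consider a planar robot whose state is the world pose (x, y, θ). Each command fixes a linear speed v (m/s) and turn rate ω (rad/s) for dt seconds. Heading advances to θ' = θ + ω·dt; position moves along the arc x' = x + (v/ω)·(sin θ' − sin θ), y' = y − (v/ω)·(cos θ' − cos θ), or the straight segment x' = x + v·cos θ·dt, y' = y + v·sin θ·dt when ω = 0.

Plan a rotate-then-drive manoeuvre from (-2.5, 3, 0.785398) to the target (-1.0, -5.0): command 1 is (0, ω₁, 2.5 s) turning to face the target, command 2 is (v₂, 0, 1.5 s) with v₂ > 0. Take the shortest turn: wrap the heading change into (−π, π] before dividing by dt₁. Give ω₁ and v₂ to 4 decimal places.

ω₁ = -0.8683, v₂ = 5.4263

heading to target = atan2(-5−3, -1−-2.5) = -1.3854
Δθ = wrap(-1.3854 − 0.7854) = -2.1708; ω₁ = Δθ/dt₁ = -0.8683
distance = √((-1−-2.5)² + (-5−3)²) = 8.1394; v₂ = distance/dt₂ = 5.4263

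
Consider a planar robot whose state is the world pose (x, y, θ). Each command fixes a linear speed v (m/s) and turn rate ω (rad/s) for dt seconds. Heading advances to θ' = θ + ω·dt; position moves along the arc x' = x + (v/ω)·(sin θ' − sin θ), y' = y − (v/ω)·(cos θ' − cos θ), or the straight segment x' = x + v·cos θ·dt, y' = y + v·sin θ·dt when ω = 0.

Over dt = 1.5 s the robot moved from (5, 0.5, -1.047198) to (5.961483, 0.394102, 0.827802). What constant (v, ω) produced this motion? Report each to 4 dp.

v = 0.7500, ω = 1.2500

Δθ = 0.827802 − -1.047198 = 1.875000
ω = Δθ/dt = 1.875000/1.5 = 1.2500
R = Δx/(sin θ' − sin θ) = 0.6000
v = R·ω = 0.6000·1.2500 = 0.7500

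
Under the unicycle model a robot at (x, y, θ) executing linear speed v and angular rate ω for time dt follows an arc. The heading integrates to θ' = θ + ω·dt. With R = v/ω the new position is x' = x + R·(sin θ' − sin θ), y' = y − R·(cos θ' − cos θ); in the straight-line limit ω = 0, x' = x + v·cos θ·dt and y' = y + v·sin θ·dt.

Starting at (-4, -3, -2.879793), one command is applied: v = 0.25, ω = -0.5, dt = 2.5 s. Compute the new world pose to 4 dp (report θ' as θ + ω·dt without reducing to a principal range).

θ' = -2.8798 + -0.5·2.5 = -4.1298
R = v/ω = 0.25/-0.5 = -0.5000
x' = -4 + -0.5000·(sin -4.1298 − sin -2.8798) = -4.5469
y' = -3 − -0.5000·(cos -4.1298 − cos -2.8798) = -2.7921

(-4.5469, -2.7921, -4.1298)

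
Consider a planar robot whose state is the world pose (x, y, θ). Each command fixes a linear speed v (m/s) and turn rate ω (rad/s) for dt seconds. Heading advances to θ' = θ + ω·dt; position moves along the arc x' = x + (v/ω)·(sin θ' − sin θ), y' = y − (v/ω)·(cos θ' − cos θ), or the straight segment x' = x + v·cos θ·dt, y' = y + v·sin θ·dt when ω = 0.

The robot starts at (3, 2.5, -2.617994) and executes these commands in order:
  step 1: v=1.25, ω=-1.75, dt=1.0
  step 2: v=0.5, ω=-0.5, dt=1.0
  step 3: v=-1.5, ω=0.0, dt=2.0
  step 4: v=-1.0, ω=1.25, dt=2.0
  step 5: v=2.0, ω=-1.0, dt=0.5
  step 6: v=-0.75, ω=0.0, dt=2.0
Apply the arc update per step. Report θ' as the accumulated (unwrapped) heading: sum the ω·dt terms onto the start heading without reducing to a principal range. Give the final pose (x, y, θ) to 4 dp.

(3.3954, -0.3795, -2.8680)

step 1: θ'=-4.3680 (R=-0.7143) → pose (1.9705, 2.8774, -4.3680)
step 2: θ'=-4.8680 (R=-1.0000) → pose (1.9239, 3.3700, -4.8680)
step 3: θ'=-4.8680 (straight) → pose (1.4589, 0.4063, -4.8680)
step 4: θ'=-2.3680 (R=-0.8000) → pose (2.8082, -0.2900, -2.3680)
step 5: θ'=-2.8680 (R=-2.0000) → pose (1.9512, -0.7848, -2.8680)
step 6: θ'=-2.8680 (straight) → pose (3.3954, -0.3795, -2.8680)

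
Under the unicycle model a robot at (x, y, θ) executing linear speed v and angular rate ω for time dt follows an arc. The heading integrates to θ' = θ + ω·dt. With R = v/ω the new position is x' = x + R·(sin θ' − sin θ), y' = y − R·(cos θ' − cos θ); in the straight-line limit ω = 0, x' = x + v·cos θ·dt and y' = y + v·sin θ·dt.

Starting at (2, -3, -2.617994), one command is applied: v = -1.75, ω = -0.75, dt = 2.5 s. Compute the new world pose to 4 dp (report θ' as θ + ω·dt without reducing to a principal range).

(5.4441, -4.5129, -4.4930)

θ' = -2.6180 + -0.75·2.5 = -4.4930
R = v/ω = -1.75/-0.75 = 2.3333
x' = 2 + 2.3333·(sin -4.4930 − sin -2.6180) = 5.4441
y' = -3 − 2.3333·(cos -4.4930 − cos -2.6180) = -4.5129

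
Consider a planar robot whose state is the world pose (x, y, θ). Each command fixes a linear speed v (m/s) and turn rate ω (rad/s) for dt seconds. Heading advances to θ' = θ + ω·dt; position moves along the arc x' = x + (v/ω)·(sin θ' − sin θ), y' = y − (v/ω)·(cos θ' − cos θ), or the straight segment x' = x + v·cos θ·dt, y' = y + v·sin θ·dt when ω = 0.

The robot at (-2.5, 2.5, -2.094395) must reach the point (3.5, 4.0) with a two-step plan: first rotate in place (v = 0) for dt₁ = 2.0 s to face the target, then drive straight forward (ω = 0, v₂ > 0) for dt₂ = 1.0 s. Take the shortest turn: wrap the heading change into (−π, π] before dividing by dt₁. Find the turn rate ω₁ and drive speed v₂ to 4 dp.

ω₁ = 1.1697, v₂ = 6.1847

heading to target = atan2(4−2.5, 3.5−-2.5) = 0.2450
Δθ = wrap(0.2450 − -2.0944) = 2.3394; ω₁ = Δθ/dt₁ = 1.1697
distance = √((3.5−-2.5)² + (4−2.5)²) = 6.1847; v₂ = distance/dt₂ = 6.1847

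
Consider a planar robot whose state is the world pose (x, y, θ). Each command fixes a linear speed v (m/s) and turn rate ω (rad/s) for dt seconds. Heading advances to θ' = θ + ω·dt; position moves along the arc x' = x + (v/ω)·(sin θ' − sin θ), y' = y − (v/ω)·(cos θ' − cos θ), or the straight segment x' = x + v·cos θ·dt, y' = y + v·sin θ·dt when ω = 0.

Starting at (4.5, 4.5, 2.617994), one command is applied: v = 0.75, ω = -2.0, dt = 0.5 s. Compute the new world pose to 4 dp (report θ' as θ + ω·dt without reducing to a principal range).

(4.3129, 4.8071, 1.6180)

θ' = 2.6180 + -2.0·0.5 = 1.6180
R = v/ω = 0.75/-2.0 = -0.3750
x' = 4.5 + -0.3750·(sin 1.6180 − sin 2.6180) = 4.3129
y' = 4.5 − -0.3750·(cos 1.6180 − cos 2.6180) = 4.8071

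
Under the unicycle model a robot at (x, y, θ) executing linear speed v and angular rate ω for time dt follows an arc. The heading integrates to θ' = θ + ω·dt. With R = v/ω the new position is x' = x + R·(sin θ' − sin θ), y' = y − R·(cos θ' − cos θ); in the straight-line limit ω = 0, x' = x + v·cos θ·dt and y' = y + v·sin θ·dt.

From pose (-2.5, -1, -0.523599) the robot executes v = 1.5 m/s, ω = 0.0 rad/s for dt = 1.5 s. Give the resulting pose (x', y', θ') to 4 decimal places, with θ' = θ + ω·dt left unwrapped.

(-0.5514, -2.1250, -0.5236)

θ' = -0.5236 + 0.0·1.5 = -0.5236
ω = 0 → straight: x' = -2.5 + 1.5·cos(-0.5236)·1.5 = -0.5514
y' = -1 + 1.5·sin(-0.5236)·1.5 = -2.1250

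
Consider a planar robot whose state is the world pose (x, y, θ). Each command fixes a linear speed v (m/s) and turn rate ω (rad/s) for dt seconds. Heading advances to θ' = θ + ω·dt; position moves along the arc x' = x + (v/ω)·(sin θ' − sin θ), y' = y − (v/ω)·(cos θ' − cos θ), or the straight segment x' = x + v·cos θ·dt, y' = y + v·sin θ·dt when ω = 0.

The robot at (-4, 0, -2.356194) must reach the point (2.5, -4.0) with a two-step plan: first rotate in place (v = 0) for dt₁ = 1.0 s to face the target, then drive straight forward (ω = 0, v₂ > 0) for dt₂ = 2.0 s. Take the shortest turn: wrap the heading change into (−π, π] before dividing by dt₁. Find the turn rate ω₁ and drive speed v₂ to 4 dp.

ω₁ = 1.8045, v₂ = 3.8161

heading to target = atan2(-4−0, 2.5−-4) = -0.5517
Δθ = wrap(-0.5517 − -2.3562) = 1.8045; ω₁ = Δθ/dt₁ = 1.8045
distance = √((2.5−-4)² + (-4−0)²) = 7.6322; v₂ = distance/dt₂ = 3.8161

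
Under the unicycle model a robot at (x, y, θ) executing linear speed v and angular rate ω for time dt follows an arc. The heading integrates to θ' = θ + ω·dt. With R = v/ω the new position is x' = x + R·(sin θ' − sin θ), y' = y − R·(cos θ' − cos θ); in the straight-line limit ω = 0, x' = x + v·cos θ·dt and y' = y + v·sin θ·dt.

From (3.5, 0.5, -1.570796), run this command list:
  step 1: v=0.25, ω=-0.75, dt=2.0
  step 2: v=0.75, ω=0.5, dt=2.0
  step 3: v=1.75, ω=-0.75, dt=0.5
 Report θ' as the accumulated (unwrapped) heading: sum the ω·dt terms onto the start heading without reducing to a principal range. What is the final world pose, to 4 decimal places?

step 1: θ'=-3.0708 (R=-0.3333) → pose (3.1902, 0.1675, -3.0708)
step 2: θ'=-2.0708 (R=1.5000) → pose (1.9800, -0.6096, -2.0708)
step 3: θ'=-2.4458 (R=-2.3333) → pose (1.4279, -1.2819, -2.4458)

(1.4279, -1.2819, -2.4458)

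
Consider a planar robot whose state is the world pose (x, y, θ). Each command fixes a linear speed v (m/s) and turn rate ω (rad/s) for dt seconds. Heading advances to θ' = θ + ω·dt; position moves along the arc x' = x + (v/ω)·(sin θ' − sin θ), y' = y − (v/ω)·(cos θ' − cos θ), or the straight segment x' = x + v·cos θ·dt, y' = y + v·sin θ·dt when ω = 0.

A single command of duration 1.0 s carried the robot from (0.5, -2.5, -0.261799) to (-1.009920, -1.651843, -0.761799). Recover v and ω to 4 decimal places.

Δθ = -0.761799 − -0.261799 = -0.500000
ω = Δθ/dt = -0.500000/1.0 = -0.5000
R = Δx/(sin θ' − sin θ) = 3.5000
v = R·ω = 3.5000·-0.5000 = -1.7500

v = -1.7500, ω = -0.5000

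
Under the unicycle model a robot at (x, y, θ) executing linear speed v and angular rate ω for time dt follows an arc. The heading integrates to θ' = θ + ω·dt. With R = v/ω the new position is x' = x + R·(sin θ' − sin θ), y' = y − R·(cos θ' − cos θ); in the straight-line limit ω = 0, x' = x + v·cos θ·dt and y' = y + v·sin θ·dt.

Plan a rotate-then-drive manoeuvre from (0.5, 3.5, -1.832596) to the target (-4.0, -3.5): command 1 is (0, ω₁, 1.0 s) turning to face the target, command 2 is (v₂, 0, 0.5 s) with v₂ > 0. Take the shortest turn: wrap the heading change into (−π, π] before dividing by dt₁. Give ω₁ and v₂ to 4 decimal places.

ω₁ = -0.3095, v₂ = 16.6433

heading to target = atan2(-3.5−3.5, -4−0.5) = -2.1421
Δθ = wrap(-2.1421 − -1.8326) = -0.3095; ω₁ = Δθ/dt₁ = -0.3095
distance = √((-4−0.5)² + (-3.5−3.5)²) = 8.3217; v₂ = distance/dt₂ = 16.6433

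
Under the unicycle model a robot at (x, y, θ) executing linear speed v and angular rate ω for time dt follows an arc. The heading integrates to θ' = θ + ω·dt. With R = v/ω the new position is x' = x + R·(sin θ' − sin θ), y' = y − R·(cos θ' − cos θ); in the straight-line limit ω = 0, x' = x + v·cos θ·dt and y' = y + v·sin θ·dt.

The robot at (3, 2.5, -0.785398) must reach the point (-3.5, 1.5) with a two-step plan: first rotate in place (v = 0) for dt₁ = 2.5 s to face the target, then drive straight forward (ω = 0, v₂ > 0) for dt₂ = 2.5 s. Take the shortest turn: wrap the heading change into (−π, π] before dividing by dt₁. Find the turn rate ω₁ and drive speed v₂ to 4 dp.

heading to target = atan2(1.5−2.5, -3.5−3) = -2.9889
Δθ = wrap(-2.9889 − -0.7854) = -2.2035; ω₁ = Δθ/dt₁ = -0.8814
distance = √((-3.5−3)² + (1.5−2.5)²) = 6.5765; v₂ = distance/dt₂ = 2.6306

ω₁ = -0.8814, v₂ = 2.6306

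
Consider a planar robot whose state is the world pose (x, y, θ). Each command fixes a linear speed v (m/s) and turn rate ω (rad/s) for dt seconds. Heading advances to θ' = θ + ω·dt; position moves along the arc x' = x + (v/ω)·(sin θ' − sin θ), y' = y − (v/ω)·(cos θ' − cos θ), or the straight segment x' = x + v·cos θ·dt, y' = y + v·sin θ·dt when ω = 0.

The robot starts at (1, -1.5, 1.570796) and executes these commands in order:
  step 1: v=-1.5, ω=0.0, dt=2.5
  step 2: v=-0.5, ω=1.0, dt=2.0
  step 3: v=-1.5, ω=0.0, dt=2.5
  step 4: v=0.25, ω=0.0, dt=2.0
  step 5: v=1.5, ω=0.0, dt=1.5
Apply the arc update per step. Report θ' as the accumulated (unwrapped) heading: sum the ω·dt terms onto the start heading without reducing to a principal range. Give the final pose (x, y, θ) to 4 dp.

step 1: θ'=1.5708 (straight) → pose (1.0000, -5.2500, 1.5708)
step 2: θ'=3.5708 (R=-0.5000) → pose (1.7081, -5.7046, 3.5708)
step 3: θ'=3.5708 (straight) → pose (5.1179, -4.1441, 3.5708)
step 4: θ'=3.5708 (straight) → pose (4.6633, -4.3522, 3.5708)
step 5: θ'=3.5708 (straight) → pose (2.6174, -5.2885, 3.5708)

(2.6174, -5.2885, 3.5708)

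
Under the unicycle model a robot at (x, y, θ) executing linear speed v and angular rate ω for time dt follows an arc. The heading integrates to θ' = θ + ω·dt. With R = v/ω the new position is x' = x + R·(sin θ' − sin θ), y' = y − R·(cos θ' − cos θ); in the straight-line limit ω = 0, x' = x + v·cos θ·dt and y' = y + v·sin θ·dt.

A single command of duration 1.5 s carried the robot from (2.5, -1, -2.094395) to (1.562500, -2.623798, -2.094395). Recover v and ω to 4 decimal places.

v = 1.2500, ω = 0.0000

Δθ = -2.094395 − -2.094395 = 0.000000
ω = Δθ/dt = 0.000000/1.5 = 0.0000
ω = 0 → v = (Δx·cos θ + Δy·sin θ)/dt = 1.2500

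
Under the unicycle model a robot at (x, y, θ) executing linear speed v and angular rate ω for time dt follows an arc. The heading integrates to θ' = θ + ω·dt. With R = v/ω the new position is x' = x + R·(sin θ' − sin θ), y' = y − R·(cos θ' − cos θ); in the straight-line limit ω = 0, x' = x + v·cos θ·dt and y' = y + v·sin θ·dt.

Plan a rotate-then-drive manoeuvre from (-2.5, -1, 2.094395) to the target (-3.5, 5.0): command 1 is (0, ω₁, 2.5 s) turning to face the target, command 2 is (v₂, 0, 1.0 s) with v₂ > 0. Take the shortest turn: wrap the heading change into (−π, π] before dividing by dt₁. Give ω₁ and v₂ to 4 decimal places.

heading to target = atan2(5−-1, -3.5−-2.5) = 1.7359
Δθ = wrap(1.7359 − 2.0944) = -0.3584; ω₁ = Δθ/dt₁ = -0.1434
distance = √((-3.5−-2.5)² + (5−-1)²) = 6.0828; v₂ = distance/dt₂ = 6.0828

ω₁ = -0.1434, v₂ = 6.0828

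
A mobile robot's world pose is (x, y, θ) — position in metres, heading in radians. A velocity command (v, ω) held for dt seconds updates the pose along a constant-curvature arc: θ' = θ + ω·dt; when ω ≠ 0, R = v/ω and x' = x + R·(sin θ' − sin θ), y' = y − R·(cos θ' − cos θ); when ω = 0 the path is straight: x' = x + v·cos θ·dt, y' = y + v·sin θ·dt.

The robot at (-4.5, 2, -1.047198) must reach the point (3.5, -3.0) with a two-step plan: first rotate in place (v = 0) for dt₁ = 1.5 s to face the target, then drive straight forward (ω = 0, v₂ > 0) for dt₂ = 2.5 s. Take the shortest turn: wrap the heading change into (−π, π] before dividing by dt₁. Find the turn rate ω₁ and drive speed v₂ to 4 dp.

ω₁ = 0.3257, v₂ = 3.7736

heading to target = atan2(-3−2, 3.5−-4.5) = -0.5586
Δθ = wrap(-0.5586 − -1.0472) = 0.4886; ω₁ = Δθ/dt₁ = 0.3257
distance = √((3.5−-4.5)² + (-3−2)²) = 9.4340; v₂ = distance/dt₂ = 3.7736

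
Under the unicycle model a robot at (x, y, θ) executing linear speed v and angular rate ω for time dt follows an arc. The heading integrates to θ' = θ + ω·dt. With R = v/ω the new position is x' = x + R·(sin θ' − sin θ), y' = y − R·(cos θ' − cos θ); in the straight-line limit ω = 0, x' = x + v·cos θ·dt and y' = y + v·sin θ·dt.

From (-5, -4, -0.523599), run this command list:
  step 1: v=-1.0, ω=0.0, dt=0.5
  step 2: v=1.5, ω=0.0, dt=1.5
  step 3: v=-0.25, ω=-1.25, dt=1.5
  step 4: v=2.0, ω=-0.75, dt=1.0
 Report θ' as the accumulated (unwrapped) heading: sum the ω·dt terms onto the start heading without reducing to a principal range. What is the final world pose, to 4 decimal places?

(-5.3424, -5.2572, -3.1486)

step 1: θ'=-0.5236 (straight) → pose (-5.4330, -3.7500, -0.5236)
step 2: θ'=-0.5236 (straight) → pose (-3.4845, -4.8750, -0.5236)
step 3: θ'=-2.3986 (R=0.2000) → pose (-3.5198, -4.5545, -2.3986)
step 4: θ'=-3.1486 (R=-2.6667) → pose (-5.3424, -5.2572, -3.1486)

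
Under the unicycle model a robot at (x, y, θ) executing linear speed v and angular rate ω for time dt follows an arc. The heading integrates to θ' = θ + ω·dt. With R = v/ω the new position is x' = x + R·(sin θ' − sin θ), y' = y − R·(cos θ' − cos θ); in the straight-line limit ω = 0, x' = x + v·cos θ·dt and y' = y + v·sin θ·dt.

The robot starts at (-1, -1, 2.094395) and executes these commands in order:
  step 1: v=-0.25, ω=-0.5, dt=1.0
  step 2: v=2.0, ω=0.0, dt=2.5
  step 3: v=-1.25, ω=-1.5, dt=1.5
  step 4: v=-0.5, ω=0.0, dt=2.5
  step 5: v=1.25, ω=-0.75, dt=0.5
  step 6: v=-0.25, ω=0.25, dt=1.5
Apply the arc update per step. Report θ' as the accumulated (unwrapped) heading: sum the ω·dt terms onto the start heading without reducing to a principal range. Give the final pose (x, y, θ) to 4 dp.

step 1: θ'=1.5944 (R=0.5000) → pose (-0.9332, -1.2382, 1.5944)
step 2: θ'=1.5944 (straight) → pose (-1.0511, 3.7604, 1.5944)
step 3: θ'=-0.6556 (R=0.8333) → pose (-2.3923, 3.0802, -0.6556)
step 4: θ'=-0.6556 (straight) → pose (-3.3831, 3.8422, -0.6556)
step 5: θ'=-1.0306 (R=-1.6667) → pose (-2.9698, 3.3783, -1.0306)
step 6: θ'=-0.6556 (R=-1.0000) → pose (-3.2178, 3.6566, -0.6556)

(-3.2178, 3.6566, -0.6556)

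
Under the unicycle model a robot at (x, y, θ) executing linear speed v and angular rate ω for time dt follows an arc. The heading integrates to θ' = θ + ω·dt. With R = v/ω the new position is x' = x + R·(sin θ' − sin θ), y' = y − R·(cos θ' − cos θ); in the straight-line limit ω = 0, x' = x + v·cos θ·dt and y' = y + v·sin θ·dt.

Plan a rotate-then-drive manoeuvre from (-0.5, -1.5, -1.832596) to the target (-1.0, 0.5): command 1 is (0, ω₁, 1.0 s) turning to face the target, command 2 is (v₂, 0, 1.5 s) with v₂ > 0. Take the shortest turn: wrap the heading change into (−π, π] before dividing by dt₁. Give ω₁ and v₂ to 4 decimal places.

ω₁ = -2.6348, v₂ = 1.3744

heading to target = atan2(0.5−-1.5, -1−-0.5) = 1.8158
Δθ = wrap(1.8158 − -1.8326) = -2.6348; ω₁ = Δθ/dt₁ = -2.6348
distance = √((-1−-0.5)² + (0.5−-1.5)²) = 2.0616; v₂ = distance/dt₂ = 1.3744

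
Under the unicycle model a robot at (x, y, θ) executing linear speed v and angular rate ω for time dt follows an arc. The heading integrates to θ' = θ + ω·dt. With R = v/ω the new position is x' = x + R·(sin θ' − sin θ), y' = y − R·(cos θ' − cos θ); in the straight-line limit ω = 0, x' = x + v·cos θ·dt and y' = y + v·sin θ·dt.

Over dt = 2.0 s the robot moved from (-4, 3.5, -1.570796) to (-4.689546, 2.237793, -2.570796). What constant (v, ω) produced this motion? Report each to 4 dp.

Δθ = -2.570796 − -1.570796 = -1.000000
ω = Δθ/dt = -1.000000/2.0 = -0.5000
R = −Δy/(cos θ' − cos θ) = -1.5000
v = R·ω = -1.5000·-0.5000 = 0.7500

v = 0.7500, ω = -0.5000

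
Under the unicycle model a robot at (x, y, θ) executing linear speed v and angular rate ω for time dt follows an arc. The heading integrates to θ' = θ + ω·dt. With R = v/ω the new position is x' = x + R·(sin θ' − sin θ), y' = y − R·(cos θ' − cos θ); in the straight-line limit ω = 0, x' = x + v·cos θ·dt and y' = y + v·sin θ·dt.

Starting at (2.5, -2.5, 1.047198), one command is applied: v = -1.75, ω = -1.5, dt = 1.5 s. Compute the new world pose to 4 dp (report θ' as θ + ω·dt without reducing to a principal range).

θ' = 1.0472 + -1.5·1.5 = -1.2028
R = v/ω = -1.75/-1.5 = 1.1667
x' = 2.5 + 1.1667·(sin -1.2028 − sin 1.0472) = 0.4011
y' = -2.5 − 1.1667·(cos -1.2028 − cos 1.0472) = -2.3364

(0.4011, -2.3364, -1.2028)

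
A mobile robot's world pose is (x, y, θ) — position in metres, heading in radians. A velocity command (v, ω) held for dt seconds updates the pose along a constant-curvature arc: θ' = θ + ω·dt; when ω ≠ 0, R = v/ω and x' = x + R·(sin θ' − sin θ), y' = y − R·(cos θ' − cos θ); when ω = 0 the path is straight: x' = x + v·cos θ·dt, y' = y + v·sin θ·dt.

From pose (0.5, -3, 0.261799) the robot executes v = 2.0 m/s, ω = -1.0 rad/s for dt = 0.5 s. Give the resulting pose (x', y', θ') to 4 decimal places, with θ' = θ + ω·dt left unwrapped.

θ' = 0.2618 + -1.0·0.5 = -0.2382
R = v/ω = 2.0/-1.0 = -2.0000
x' = 0.5 + -2.0000·(sin -0.2382 − sin 0.2618) = 1.4895
y' = -3 − -2.0000·(cos -0.2382 − cos 0.2618) = -2.9883

(1.4895, -2.9883, -0.2382)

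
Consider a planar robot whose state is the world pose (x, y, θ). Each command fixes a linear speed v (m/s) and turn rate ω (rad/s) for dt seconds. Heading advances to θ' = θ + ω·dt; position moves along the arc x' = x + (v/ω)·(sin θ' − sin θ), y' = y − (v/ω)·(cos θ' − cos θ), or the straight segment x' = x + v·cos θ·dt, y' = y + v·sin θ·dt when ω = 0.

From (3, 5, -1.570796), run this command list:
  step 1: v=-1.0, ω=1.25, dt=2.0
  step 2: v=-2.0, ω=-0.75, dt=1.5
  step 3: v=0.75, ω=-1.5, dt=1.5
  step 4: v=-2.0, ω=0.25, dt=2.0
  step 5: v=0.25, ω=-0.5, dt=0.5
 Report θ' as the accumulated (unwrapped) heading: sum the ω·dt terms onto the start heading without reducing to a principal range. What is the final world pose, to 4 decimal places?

step 1: θ'=0.9292 (R=-0.8000) → pose (1.5591, 5.4788, 0.9292)
step 2: θ'=-0.1958 (R=2.6667) → pose (-1.0961, 4.4590, -0.1958)
step 3: θ'=-2.4458 (R=-0.5000) → pose (-0.8729, 3.5848, -2.4458)
step 4: θ'=-1.9458 (R=-8.0000) → pose (1.4432, 6.7949, -1.9458)
step 5: θ'=-2.1958 (R=-0.5000) → pose (1.3834, 6.6855, -2.1958)

(1.3834, 6.6855, -2.1958)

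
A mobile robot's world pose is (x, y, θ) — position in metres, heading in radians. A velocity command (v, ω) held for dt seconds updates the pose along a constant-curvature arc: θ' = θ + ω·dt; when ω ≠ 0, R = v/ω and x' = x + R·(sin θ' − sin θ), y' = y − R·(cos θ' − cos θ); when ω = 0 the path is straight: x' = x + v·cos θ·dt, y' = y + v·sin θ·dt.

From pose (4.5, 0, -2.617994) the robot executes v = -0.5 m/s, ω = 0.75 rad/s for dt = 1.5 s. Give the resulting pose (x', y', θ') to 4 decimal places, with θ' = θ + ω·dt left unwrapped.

(4.8313, 0.6292, -1.4930)

θ' = -2.6180 + 0.75·1.5 = -1.4930
R = v/ω = -0.5/0.75 = -0.6667
x' = 4.5 + -0.6667·(sin -1.4930 − sin -2.6180) = 4.8313
y' = 0 − -0.6667·(cos -1.4930 − cos -2.6180) = 0.6292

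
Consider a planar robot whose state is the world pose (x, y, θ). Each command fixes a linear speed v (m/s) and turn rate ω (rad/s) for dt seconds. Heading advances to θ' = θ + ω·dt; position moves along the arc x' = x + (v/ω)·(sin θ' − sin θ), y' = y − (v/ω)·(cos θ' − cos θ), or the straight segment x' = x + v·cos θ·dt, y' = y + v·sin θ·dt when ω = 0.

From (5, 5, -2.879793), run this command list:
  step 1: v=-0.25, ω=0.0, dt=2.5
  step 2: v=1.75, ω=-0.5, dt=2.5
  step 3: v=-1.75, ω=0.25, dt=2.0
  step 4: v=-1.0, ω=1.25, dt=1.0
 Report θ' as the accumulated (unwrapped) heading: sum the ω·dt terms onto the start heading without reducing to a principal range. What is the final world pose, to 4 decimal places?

(5.2646, 4.4136, -2.3798)

step 1: θ'=-2.8798 (straight) → pose (5.6037, 5.1618, -2.8798)
step 2: θ'=-4.1298 (R=-3.5000) → pose (1.7752, 6.6168, -4.1298)
step 3: θ'=-3.6298 (R=-7.0000) → pose (4.3372, 4.2859, -3.6298)
step 4: θ'=-2.3798 (R=-0.8000) → pose (5.2646, 4.4136, -2.3798)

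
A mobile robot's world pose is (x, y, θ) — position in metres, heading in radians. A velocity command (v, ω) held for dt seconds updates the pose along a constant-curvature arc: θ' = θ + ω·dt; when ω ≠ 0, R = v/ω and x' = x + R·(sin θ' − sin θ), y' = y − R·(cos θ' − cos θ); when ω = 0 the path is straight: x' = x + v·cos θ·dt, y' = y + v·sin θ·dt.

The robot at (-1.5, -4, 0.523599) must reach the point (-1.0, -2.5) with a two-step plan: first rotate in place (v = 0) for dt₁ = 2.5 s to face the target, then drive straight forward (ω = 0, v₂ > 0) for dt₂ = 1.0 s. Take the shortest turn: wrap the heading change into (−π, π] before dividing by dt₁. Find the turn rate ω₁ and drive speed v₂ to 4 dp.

ω₁ = 0.2902, v₂ = 1.5811

heading to target = atan2(-2.5−-4, -1−-1.5) = 1.2490
Δθ = wrap(1.2490 − 0.5236) = 0.7254; ω₁ = Δθ/dt₁ = 0.2902
distance = √((-1−-1.5)² + (-2.5−-4)²) = 1.5811; v₂ = distance/dt₂ = 1.5811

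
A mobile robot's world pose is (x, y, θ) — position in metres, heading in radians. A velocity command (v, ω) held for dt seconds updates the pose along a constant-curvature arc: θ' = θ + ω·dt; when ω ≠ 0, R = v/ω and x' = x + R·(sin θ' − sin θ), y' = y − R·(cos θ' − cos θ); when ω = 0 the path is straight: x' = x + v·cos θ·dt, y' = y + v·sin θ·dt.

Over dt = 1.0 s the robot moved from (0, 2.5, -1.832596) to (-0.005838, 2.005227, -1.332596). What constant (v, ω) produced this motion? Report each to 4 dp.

Δθ = -1.332596 − -1.832596 = 0.500000
ω = Δθ/dt = 0.500000/1.0 = 0.5000
R = −Δy/(cos θ' − cos θ) = 1.0000
v = R·ω = 1.0000·0.5000 = 0.5000

v = 0.5000, ω = 0.5000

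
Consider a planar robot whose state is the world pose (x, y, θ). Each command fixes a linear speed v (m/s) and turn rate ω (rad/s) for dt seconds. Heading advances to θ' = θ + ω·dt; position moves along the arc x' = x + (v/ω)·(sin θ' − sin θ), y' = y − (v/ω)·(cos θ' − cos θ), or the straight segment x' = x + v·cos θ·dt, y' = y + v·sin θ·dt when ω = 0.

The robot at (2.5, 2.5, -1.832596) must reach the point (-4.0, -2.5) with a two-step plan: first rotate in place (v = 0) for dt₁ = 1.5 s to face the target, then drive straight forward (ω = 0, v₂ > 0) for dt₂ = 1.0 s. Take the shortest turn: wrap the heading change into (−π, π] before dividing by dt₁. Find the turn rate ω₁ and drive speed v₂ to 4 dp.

ω₁ = -0.4355, v₂ = 8.2006

heading to target = atan2(-2.5−2.5, -4−2.5) = -2.4859
Δθ = wrap(-2.4859 − -1.8326) = -0.6533; ω₁ = Δθ/dt₁ = -0.4355
distance = √((-4−2.5)² + (-2.5−2.5)²) = 8.2006; v₂ = distance/dt₂ = 8.2006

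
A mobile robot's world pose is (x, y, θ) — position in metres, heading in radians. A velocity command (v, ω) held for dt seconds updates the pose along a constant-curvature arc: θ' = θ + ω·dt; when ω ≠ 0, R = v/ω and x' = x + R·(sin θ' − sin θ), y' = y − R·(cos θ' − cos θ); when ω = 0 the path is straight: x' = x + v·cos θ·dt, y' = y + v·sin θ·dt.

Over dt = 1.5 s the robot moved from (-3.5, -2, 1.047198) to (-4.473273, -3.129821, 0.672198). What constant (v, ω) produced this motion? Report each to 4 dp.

Δθ = 0.672198 − 1.047198 = -0.375000
ω = Δθ/dt = -0.375000/1.5 = -0.2500
R = −Δy/(cos θ' − cos θ) = 4.0000
v = R·ω = 4.0000·-0.2500 = -1.0000

v = -1.0000, ω = -0.2500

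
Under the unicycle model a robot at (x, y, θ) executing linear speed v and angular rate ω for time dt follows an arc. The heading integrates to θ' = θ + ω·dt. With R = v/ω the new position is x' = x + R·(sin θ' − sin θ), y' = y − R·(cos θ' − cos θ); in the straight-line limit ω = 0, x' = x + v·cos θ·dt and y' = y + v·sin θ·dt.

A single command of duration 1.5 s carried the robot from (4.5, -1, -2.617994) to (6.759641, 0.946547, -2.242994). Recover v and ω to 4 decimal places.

Δθ = -2.242994 − -2.617994 = 0.375000
ω = Δθ/dt = 0.375000/1.5 = 0.2500
R = Δx/(sin θ' − sin θ) = -8.0000
v = R·ω = -8.0000·0.2500 = -2.0000

v = -2.0000, ω = 0.2500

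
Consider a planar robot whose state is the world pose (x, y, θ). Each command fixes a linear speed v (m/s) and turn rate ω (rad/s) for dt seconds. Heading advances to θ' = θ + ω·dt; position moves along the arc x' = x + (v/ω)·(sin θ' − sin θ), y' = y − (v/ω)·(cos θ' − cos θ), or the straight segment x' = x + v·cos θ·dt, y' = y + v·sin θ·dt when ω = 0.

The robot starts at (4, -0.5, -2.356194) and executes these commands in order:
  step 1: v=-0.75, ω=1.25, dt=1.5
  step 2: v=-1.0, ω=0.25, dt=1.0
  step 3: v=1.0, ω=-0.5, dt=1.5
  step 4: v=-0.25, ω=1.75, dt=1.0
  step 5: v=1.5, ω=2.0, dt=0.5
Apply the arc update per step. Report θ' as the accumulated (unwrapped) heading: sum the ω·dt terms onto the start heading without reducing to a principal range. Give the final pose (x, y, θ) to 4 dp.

(4.1185, 0.6790, 1.7688)

step 1: θ'=-0.4812 (R=-0.6000) → pose (3.8534, 0.4561, -0.4812)
step 2: θ'=-0.2312 (R=-4.0000) → pose (2.9186, 0.8039, -0.2312)
step 3: θ'=-0.9812 (R=-2.0000) → pose (4.1227, -0.0308, -0.9812)
step 4: θ'=0.7688 (R=-0.1429) → pose (3.9046, -0.0075, 0.7688)
step 5: θ'=1.7688 (R=0.7500) → pose (4.1185, 0.6790, 1.7688)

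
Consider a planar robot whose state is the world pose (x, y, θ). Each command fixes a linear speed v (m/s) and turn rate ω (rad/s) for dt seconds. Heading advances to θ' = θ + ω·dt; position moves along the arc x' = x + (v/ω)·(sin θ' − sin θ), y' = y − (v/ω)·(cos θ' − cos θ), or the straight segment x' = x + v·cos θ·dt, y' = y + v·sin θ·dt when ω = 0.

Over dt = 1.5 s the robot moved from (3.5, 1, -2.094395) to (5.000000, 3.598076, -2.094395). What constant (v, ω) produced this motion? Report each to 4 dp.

v = -2.0000, ω = 0.0000

Δθ = -2.094395 − -2.094395 = 0.000000
ω = Δθ/dt = 0.000000/1.5 = 0.0000
ω = 0 → v = (Δx·cos θ + Δy·sin θ)/dt = -2.0000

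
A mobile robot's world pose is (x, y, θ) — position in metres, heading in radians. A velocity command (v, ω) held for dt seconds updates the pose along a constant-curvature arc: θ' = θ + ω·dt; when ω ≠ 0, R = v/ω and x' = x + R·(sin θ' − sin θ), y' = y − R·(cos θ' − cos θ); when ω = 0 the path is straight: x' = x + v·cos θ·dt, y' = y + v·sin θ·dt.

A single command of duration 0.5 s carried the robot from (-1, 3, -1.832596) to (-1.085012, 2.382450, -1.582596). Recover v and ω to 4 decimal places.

Δθ = -1.582596 − -1.832596 = 0.250000
ω = Δθ/dt = 0.250000/0.5 = 0.5000
R = −Δy/(cos θ' − cos θ) = 2.5000
v = R·ω = 2.5000·0.5000 = 1.2500

v = 1.2500, ω = 0.5000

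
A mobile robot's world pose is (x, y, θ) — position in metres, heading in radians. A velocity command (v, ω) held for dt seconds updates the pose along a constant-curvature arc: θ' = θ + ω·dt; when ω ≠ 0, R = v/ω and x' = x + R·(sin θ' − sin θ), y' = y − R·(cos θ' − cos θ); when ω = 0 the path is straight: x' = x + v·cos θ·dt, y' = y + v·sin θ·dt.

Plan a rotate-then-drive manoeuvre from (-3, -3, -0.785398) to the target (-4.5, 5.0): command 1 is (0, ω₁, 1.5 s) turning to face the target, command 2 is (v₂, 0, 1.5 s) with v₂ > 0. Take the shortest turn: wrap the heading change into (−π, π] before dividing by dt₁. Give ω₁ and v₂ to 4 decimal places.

heading to target = atan2(5−-3, -4.5−-3) = 1.7561
Δθ = wrap(1.7561 − -0.7854) = 2.5415; ω₁ = Δθ/dt₁ = 1.6944
distance = √((-4.5−-3)² + (5−-3)²) = 8.1394; v₂ = distance/dt₂ = 5.4263

ω₁ = 1.6944, v₂ = 5.4263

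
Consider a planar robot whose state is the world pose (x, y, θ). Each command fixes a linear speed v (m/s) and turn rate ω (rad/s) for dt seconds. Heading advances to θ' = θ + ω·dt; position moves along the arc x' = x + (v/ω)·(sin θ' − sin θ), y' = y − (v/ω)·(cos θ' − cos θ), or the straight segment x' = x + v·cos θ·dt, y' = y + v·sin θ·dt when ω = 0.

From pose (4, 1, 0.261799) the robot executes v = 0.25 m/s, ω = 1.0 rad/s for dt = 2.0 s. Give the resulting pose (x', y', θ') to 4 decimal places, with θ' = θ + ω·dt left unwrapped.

(4.1279, 1.4008, 2.2618)

θ' = 0.2618 + 1.0·2.0 = 2.2618
R = v/ω = 0.25/1.0 = 0.2500
x' = 4 + 0.2500·(sin 2.2618 − sin 0.2618) = 4.1279
y' = 1 − 0.2500·(cos 2.2618 − cos 0.2618) = 1.4008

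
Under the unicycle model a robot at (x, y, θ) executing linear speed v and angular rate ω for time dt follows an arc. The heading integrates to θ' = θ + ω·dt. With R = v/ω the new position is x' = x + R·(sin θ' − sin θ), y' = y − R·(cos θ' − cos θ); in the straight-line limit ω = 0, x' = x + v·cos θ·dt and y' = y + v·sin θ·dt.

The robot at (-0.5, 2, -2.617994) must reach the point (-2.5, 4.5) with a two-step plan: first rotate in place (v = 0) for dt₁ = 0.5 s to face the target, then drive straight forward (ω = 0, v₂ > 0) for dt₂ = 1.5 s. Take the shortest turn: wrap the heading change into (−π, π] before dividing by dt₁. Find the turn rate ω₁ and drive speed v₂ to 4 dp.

ω₁ = -2.8393, v₂ = 2.1344

heading to target = atan2(4.5−2, -2.5−-0.5) = 2.2455
Δθ = wrap(2.2455 − -2.6180) = -1.4197; ω₁ = Δθ/dt₁ = -2.8393
distance = √((-2.5−-0.5)² + (4.5−2)²) = 3.2016; v₂ = distance/dt₂ = 2.1344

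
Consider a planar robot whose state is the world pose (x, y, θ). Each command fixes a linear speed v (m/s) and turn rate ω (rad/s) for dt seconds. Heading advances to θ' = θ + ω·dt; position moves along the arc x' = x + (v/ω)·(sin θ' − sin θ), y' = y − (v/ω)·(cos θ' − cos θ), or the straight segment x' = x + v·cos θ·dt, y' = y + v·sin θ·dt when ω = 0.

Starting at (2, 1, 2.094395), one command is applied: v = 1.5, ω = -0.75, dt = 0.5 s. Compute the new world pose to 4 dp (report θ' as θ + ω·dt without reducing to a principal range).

(1.7541, 1.7039, 1.7194)

θ' = 2.0944 + -0.75·0.5 = 1.7194
R = v/ω = 1.5/-0.75 = -2.0000
x' = 2 + -2.0000·(sin 1.7194 − sin 2.0944) = 1.7541
y' = 1 − -2.0000·(cos 1.7194 − cos 2.0944) = 1.7039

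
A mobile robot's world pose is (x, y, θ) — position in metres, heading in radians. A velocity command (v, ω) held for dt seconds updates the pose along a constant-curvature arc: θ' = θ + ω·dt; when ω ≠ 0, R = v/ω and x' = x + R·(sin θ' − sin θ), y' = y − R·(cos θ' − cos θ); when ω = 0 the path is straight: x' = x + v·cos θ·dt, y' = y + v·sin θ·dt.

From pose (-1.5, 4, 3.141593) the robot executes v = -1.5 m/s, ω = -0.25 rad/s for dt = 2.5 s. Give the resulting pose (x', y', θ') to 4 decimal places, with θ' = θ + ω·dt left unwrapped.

(2.0106, 2.8658, 2.5166)

θ' = 3.1416 + -0.25·2.5 = 2.5166
R = v/ω = -1.5/-0.25 = 6.0000
x' = -1.5 + 6.0000·(sin 2.5166 − sin 3.1416) = 2.0106
y' = 4 − 6.0000·(cos 2.5166 − cos 3.1416) = 2.8658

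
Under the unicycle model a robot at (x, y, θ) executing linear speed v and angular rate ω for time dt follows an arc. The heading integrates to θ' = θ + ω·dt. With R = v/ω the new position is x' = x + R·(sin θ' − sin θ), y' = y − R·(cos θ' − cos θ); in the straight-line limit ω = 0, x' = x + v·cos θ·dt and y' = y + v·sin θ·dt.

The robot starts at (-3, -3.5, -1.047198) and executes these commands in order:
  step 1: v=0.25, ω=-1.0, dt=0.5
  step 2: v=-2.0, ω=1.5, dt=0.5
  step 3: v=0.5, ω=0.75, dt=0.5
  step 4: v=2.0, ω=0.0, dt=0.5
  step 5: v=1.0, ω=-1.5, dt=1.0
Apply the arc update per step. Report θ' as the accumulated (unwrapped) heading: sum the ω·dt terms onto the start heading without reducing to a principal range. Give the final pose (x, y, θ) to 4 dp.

(-1.8770, -4.1086, -1.9222)

step 1: θ'=-1.5472 (R=-0.2500) → pose (-2.9666, -3.6191, -1.5472)
step 2: θ'=-0.7972 (R=-1.3333) → pose (-3.3457, -2.7189, -0.7972)
step 3: θ'=-0.4222 (R=0.6667) → pose (-3.1419, -2.8613, -0.4222)
step 4: θ'=-0.4222 (straight) → pose (-2.2297, -3.2710, -0.4222)
step 5: θ'=-1.9222 (R=-0.6667) → pose (-1.8770, -4.1086, -1.9222)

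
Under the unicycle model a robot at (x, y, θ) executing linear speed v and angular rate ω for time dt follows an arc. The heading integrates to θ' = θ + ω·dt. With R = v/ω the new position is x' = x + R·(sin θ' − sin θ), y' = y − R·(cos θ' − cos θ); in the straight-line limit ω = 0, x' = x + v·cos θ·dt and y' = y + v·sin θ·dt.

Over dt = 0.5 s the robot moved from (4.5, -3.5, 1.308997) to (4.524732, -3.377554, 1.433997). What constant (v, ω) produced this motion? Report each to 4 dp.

v = 0.2500, ω = 0.2500

Δθ = 1.433997 − 1.308997 = 0.125000
ω = Δθ/dt = 0.125000/0.5 = 0.2500
R = −Δy/(cos θ' − cos θ) = 1.0000
v = R·ω = 1.0000·0.2500 = 0.2500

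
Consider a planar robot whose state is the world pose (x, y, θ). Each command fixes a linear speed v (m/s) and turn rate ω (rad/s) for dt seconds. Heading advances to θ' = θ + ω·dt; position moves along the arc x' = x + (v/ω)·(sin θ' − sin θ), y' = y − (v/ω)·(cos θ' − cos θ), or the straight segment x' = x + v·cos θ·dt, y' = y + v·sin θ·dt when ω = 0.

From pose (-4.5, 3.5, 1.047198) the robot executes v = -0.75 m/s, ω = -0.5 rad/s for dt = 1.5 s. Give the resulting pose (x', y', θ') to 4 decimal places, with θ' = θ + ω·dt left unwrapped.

(-5.3598, 2.8158, 0.2972)

θ' = 1.0472 + -0.5·1.5 = 0.2972
R = v/ω = -0.75/-0.5 = 1.5000
x' = -4.5 + 1.5000·(sin 0.2972 − sin 1.0472) = -5.3598
y' = 3.5 − 1.5000·(cos 0.2972 − cos 1.0472) = 2.8158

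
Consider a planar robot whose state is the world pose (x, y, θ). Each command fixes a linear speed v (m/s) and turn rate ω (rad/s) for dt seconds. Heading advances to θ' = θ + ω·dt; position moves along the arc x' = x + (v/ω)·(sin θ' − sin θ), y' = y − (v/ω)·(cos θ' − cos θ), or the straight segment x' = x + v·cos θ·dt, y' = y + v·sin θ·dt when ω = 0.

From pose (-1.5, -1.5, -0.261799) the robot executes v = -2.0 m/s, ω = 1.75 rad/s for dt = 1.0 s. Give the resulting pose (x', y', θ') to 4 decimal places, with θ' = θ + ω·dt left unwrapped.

θ' = -0.2618 + 1.75·1.0 = 1.4882
R = v/ω = -2.0/1.75 = -1.1429
x' = -1.5 + -1.1429·(sin 1.4882 − sin -0.2618) = -2.9348
y' = -1.5 − -1.1429·(cos 1.4882 − cos -0.2618) = -2.5096

(-2.9348, -2.5096, 1.4882)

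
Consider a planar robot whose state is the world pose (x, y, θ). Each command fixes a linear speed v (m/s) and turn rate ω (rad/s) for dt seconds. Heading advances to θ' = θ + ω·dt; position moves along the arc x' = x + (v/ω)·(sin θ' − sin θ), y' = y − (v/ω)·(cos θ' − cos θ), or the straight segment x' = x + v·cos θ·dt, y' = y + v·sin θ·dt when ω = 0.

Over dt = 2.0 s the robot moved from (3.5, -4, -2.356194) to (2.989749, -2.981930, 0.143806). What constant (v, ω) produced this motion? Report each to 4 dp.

v = -0.7500, ω = 1.2500

Δθ = 0.143806 − -2.356194 = 2.500000
ω = Δθ/dt = 2.500000/2.0 = 1.2500
R = −Δy/(cos θ' − cos θ) = -0.6000
v = R·ω = -0.6000·1.2500 = -0.7500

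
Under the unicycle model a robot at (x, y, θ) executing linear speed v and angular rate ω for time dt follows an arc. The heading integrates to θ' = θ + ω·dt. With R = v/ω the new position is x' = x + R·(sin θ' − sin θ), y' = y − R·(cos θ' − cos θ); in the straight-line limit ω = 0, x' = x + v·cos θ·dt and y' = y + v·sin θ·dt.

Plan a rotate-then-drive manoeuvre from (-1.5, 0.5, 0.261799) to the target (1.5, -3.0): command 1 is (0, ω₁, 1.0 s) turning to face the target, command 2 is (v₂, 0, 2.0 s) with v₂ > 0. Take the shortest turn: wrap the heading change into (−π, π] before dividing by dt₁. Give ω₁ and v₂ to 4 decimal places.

ω₁ = -1.1240, v₂ = 2.3049

heading to target = atan2(-3−0.5, 1.5−-1.5) = -0.8622
Δθ = wrap(-0.8622 − 0.2618) = -1.1240; ω₁ = Δθ/dt₁ = -1.1240
distance = √((1.5−-1.5)² + (-3−0.5)²) = 4.6098; v₂ = distance/dt₂ = 2.3049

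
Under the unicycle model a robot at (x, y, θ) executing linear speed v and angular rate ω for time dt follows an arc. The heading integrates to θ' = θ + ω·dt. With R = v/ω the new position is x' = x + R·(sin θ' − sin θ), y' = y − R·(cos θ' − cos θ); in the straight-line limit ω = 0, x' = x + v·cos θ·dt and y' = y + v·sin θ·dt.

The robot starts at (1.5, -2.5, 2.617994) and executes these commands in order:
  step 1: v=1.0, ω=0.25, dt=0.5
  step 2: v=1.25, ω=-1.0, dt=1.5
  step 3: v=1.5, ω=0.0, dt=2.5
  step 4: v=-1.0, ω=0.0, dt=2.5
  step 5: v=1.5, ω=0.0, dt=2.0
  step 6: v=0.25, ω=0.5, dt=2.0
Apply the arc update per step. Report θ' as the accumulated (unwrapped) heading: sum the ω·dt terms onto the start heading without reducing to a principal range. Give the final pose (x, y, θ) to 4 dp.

(1.6404, 3.7728, 2.2430)

step 1: θ'=2.7430 (R=4.0000) → pose (1.0525, -2.2777, 2.7430)
step 2: θ'=1.2430 (R=-1.2500) → pose (0.3542, -0.7232, 1.2430)
step 3: θ'=1.2430 (straight) → pose (1.5616, 2.8271, 1.2430)
step 4: θ'=1.2430 (straight) → pose (0.7567, 0.4602, 1.2430)
step 5: θ'=1.2430 (straight) → pose (1.7226, 3.3005, 1.2430)
step 6: θ'=2.2430 (R=0.5000) → pose (1.6404, 3.7728, 2.2430)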